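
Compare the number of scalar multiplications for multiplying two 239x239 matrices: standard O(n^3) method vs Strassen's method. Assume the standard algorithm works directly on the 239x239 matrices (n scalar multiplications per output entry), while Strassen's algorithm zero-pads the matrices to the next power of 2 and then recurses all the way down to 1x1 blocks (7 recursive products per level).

Matrix multiplication for 239x239 matrices:

Strassen's algorithm requires power-of-2 dimensions. Pad 239x239 to 256x256 (next power of 2).

Standard algorithm: 239^3 = 13651919 multiplications
Strassen's algorithm: 7^(log2(256)) = 7^8 = 5764801 multiplications
Savings: 13651919 - 5764801 = 7887118 multiplications

Standard: 13651919 multiplications (239^3). Strassen: 5764801 multiplications (7^8, after padding to 256x256). Strassen reduces 8 recursive multiplications to 7 at each level.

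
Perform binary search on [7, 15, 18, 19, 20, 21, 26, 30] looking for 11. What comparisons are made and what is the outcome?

Binary search for 11 in [7, 15, 18, 19, 20, 21, 26, 30]:

lo=0, hi=7, mid=3, arr[mid]=19 -> 19 > 11, search left half
lo=0, hi=2, mid=1, arr[mid]=15 -> 15 > 11, search left half
lo=0, hi=0, mid=0, arr[mid]=7 -> 7 < 11, search right half
lo=1 > hi=0, target 11 not found

Binary search determines that 11 is not in the array after 3 comparisons. The search space was exhausted without finding the target.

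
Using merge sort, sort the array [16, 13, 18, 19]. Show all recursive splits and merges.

Merge sort trace:

Split: [16, 13, 18, 19] -> [16, 13] and [18, 19]
  Split: [16, 13] -> [16] and [13]
  Merge: [16] + [13] -> [13, 16]
  Split: [18, 19] -> [18] and [19]
  Merge: [18] + [19] -> [18, 19]
Merge: [13, 16] + [18, 19] -> [13, 16, 18, 19]

Final sorted array: [13, 16, 18, 19]

The merge sort proceeds by recursively splitting the array and merging sorted halves.
After all merges, the sorted array is [13, 16, 18, 19].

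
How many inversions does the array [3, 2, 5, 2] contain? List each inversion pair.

Finding inversions in [3, 2, 5, 2]:

(0, 1): arr[0]=3 > arr[1]=2
(0, 3): arr[0]=3 > arr[3]=2
(2, 3): arr[2]=5 > arr[3]=2

Total inversions: 3

The array has 3 inversion(s): (0,1), (0,3), (2,3). Each pair (i,j) satisfies i < j and arr[i] > arr[j].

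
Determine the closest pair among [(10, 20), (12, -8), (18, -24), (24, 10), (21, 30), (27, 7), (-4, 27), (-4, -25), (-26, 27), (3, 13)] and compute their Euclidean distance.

Computing all pairwise distances among 10 points:

d((10, 20), (12, -8)) = 28.0713
d((10, 20), (18, -24)) = 44.7214
d((10, 20), (24, 10)) = 17.2047
d((10, 20), (21, 30)) = 14.8661
d((10, 20), (27, 7)) = 21.4009
d((10, 20), (-4, 27)) = 15.6525
d((10, 20), (-4, -25)) = 47.1275
d((10, 20), (-26, 27)) = 36.6742
d((10, 20), (3, 13)) = 9.8995
d((12, -8), (18, -24)) = 17.088
d((12, -8), (24, 10)) = 21.6333
d((12, -8), (21, 30)) = 39.0512
d((12, -8), (27, 7)) = 21.2132
d((12, -8), (-4, 27)) = 38.4838
d((12, -8), (-4, -25)) = 23.3452
d((12, -8), (-26, 27)) = 51.6624
d((12, -8), (3, 13)) = 22.8473
d((18, -24), (24, 10)) = 34.5254
d((18, -24), (21, 30)) = 54.0833
d((18, -24), (27, 7)) = 32.28
d((18, -24), (-4, 27)) = 55.5428
d((18, -24), (-4, -25)) = 22.0227
d((18, -24), (-26, 27)) = 67.3573
d((18, -24), (3, 13)) = 39.9249
d((24, 10), (21, 30)) = 20.2237
d((24, 10), (27, 7)) = 4.2426 <-- minimum
d((24, 10), (-4, 27)) = 32.7567
d((24, 10), (-4, -25)) = 44.8219
d((24, 10), (-26, 27)) = 52.811
d((24, 10), (3, 13)) = 21.2132
d((21, 30), (27, 7)) = 23.7697
d((21, 30), (-4, 27)) = 25.1794
d((21, 30), (-4, -25)) = 60.4152
d((21, 30), (-26, 27)) = 47.0956
d((21, 30), (3, 13)) = 24.7588
d((27, 7), (-4, 27)) = 36.8917
d((27, 7), (-4, -25)) = 44.5533
d((27, 7), (-26, 27)) = 56.648
d((27, 7), (3, 13)) = 24.7386
d((-4, 27), (-4, -25)) = 52.0
d((-4, 27), (-26, 27)) = 22.0
d((-4, 27), (3, 13)) = 15.6525
d((-4, -25), (-26, 27)) = 56.4624
d((-4, -25), (3, 13)) = 38.6394
d((-26, 27), (3, 13)) = 32.2025

Closest pair: (24, 10) and (27, 7) with distance 4.2426

The closest pair is (24, 10) and (27, 7) with Euclidean distance 4.2426. For 10 points, brute-force pairwise comparison is shown above. For large n, the divide-and-conquer algorithm (sort by x, recurse on halves, check the dividing strip) achieves O(n log n).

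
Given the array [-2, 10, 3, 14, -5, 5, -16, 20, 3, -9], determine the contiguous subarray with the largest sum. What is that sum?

Using Kadane's algorithm on [-2, 10, 3, 14, -5, 5, -16, 20, 3, -9]:

Scanning through the array:
Position 1 (value 10): max_ending_here = 10, max_so_far = 10
Position 2 (value 3): max_ending_here = 13, max_so_far = 13
Position 3 (value 14): max_ending_here = 27, max_so_far = 27
Position 4 (value -5): max_ending_here = 22, max_so_far = 27
Position 5 (value 5): max_ending_here = 27, max_so_far = 27
Position 6 (value -16): max_ending_here = 11, max_so_far = 27
Position 7 (value 20): max_ending_here = 31, max_so_far = 31
Position 8 (value 3): max_ending_here = 34, max_so_far = 34
Position 9 (value -9): max_ending_here = 25, max_so_far = 34

Maximum subarray: [10, 3, 14, -5, 5, -16, 20, 3]
Maximum sum: 34

The maximum subarray is [10, 3, 14, -5, 5, -16, 20, 3] with sum 34. This subarray runs from index 1 to index 8.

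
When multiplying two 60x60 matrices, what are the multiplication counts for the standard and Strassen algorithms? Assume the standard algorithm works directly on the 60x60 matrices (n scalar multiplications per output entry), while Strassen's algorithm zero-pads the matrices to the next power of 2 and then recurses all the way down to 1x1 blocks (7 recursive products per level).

Matrix multiplication for 60x60 matrices:

Strassen's algorithm requires power-of-2 dimensions. Pad 60x60 to 64x64 (next power of 2).

Standard algorithm: 60^3 = 216000 multiplications
Strassen's algorithm: 7^(log2(64)) = 7^6 = 117649 multiplications
Savings: 216000 - 117649 = 98351 multiplications

Standard: 216000 multiplications (60^3). Strassen: 117649 multiplications (7^6, after padding to 64x64). Strassen reduces 8 recursive multiplications to 7 at each level.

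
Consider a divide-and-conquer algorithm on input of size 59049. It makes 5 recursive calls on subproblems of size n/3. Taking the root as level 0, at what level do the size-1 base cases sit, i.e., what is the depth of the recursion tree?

For divide and conquer with division factor 3:

Problem sizes at each level:
Level 0: 59049
Level 1: 19683
Level 2: 6561
Level 3: 2187
Level 4: 729
Level 5: 243
Level 6: 81
Level 7: 27
Level 8: 9
Level 9: 3
Level 10: 1

The root is level 0 and the size-1 base case is level 10 (the tree spans levels 0 through 10, i.e. 11 levels counting the root), so the depth is the number of divisions: log_3(59049) = 10

The recursion tree depth is log_3(59049) = 10. At each level, the problem size is divided by 3, so it takes 10 divisions to reduce to a base case of size 1. The algorithm makes 5 recursive calls at each level.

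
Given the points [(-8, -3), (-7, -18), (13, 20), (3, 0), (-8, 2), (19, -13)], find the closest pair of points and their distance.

Computing all pairwise distances among 6 points:

d((-8, -3), (-7, -18)) = 15.0333
d((-8, -3), (13, 20)) = 31.1448
d((-8, -3), (3, 0)) = 11.4018
d((-8, -3), (-8, 2)) = 5.0 <-- minimum
d((-8, -3), (19, -13)) = 28.7924
d((-7, -18), (13, 20)) = 42.9418
d((-7, -18), (3, 0)) = 20.5913
d((-7, -18), (-8, 2)) = 20.025
d((-7, -18), (19, -13)) = 26.4764
d((13, 20), (3, 0)) = 22.3607
d((13, 20), (-8, 2)) = 27.6586
d((13, 20), (19, -13)) = 33.541
d((3, 0), (-8, 2)) = 11.1803
d((3, 0), (19, -13)) = 20.6155
d((-8, 2), (19, -13)) = 30.8869

Closest pair: (-8, -3) and (-8, 2) with distance 5.0

The closest pair is (-8, -3) and (-8, 2) with Euclidean distance 5.0. For 6 points, brute-force pairwise comparison is shown above. For large n, the divide-and-conquer algorithm (sort by x, recurse on halves, check the dividing strip) achieves O(n log n).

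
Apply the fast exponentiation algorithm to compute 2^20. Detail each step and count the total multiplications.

Computing 2^20 by squaring (build up from 2^1; each line after the first costs one multiplication):

2^1 = 2
2^2 = (2^1)^2 = 2^2 = 4
2^4 = (2^2)^2 = 4^2 = 16
2^5 = 2 * 2^4 = 2 * 16 = 32
2^10 = (2^5)^2 = 32^2 = 1024
2^20 = (2^10)^2 = 1024^2 = 1048576

Result: 1048576
Multiplications needed: 5 (5 lines after 2^1)

2^20 = 1048576. Using exponentiation by squaring, this requires 5 multiplications. The key idea: if the exponent is even, square the half-power; if odd, multiply by the base once.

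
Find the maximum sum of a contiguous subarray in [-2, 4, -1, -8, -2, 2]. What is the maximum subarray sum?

Using Kadane's algorithm on [-2, 4, -1, -8, -2, 2]:

Scanning through the array:
Position 1 (value 4): max_ending_here = 4, max_so_far = 4
Position 2 (value -1): max_ending_here = 3, max_so_far = 4
Position 3 (value -8): max_ending_here = -5, max_so_far = 4
Position 4 (value -2): max_ending_here = -2, max_so_far = 4
Position 5 (value 2): max_ending_here = 2, max_so_far = 4

Maximum subarray: [4]
Maximum sum: 4

The maximum subarray is [4] with sum 4. This subarray runs from index 1 to index 1.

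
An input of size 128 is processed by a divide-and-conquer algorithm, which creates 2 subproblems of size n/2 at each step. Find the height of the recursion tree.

For divide and conquer with division factor 2:

Problem sizes at each level:
Level 0: 128
Level 1: 64
Level 2: 32
Level 3: 16
Level 4: 8
Level 5: 4
Level 6: 2
Level 7: 1

The root is level 0 and the size-1 base case is level 7 (the tree spans levels 0 through 7, i.e. 8 levels counting the root), so the depth is the number of divisions: log_2(128) = 7

The recursion tree depth is log_2(128) = 7. At each level, the problem size is divided by 2, so it takes 7 divisions to reduce to a base case of size 1. The algorithm makes 2 recursive calls at each level.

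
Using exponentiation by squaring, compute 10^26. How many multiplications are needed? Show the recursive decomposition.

Computing 10^26 by squaring (build up from 10^1; each line after the first costs one multiplication):

10^1 = 10
10^2 = (10^1)^2 = 10^2 = 100
10^3 = 10 * 10^2 = 10 * 100 = 1000
10^6 = (10^3)^2 = 1000^2 = 1000000
10^12 = (10^6)^2 = 1000000^2 = 1000000000000
10^13 = 10 * 10^12 = 10 * 1000000000000 = 10000000000000
10^26 = (10^13)^2 = 10000000000000^2 = 100000000000000000000000000

Result: 100000000000000000000000000
Multiplications needed: 6 (6 lines after 10^1)

10^26 = 100000000000000000000000000. Using exponentiation by squaring, this requires 6 multiplications. The key idea: if the exponent is even, square the half-power; if odd, multiply by the base once.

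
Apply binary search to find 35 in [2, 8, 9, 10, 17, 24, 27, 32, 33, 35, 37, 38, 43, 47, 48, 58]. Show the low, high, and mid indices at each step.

Binary search for 35 in [2, 8, 9, 10, 17, 24, 27, 32, 33, 35, 37, 38, 43, 47, 48, 58]:

lo=0, hi=15, mid=7, arr[mid]=32 -> 32 < 35, search right half
lo=8, hi=15, mid=11, arr[mid]=38 -> 38 > 35, search left half
lo=8, hi=10, mid=9, arr[mid]=35 -> Found target at index 9!

Binary search finds 35 at index 9 after 3 comparisons. The search repeatedly halves the search space by comparing with the middle element.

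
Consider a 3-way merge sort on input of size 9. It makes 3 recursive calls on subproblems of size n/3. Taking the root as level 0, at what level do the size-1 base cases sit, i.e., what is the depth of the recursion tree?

For divide and conquer with division factor 3:

Problem sizes at each level:
Level 0: 9
Level 1: 3
Level 2: 1

The root is level 0 and the size-1 base case is level 2 (the tree spans levels 0 through 2, i.e. 3 levels counting the root), so the depth is the number of divisions: log_3(9) = 2

The recursion tree depth is log_3(9) = 2. At each level, the problem size is divided by 3, so it takes 2 divisions to reduce to a base case of size 1. The algorithm makes 3 recursive calls at each level.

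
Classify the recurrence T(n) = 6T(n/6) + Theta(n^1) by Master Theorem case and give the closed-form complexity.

Master Theorem for T(n) = 6T(n/6) + O(n^1):

a = 6, b = 6, c = 1
log_b(a) = log_6(6) = 1.0000

Case 2: c = 1 = log_6(6) = 1.0000
T(n) = O(n^1 log n) = O(n log n)

For T(n) = 6T(n/6) + O(n^1): log_6(6) = 1.0000. This is Case 2 of the Master Theorem (c = log_b(a), equal work at all levels), giving O(n log n).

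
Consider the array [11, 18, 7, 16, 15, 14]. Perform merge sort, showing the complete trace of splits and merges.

Merge sort trace:

Split: [11, 18, 7, 16, 15, 14] -> [11, 18, 7] and [16, 15, 14]
  Split: [11, 18, 7] -> [11] and [18, 7]
    Split: [18, 7] -> [18] and [7]
    Merge: [18] + [7] -> [7, 18]
  Merge: [11] + [7, 18] -> [7, 11, 18]
  Split: [16, 15, 14] -> [16] and [15, 14]
    Split: [15, 14] -> [15] and [14]
    Merge: [15] + [14] -> [14, 15]
  Merge: [16] + [14, 15] -> [14, 15, 16]
Merge: [7, 11, 18] + [14, 15, 16] -> [7, 11, 14, 15, 16, 18]

Final sorted array: [7, 11, 14, 15, 16, 18]

The merge sort proceeds by recursively splitting the array and merging sorted halves.
After all merges, the sorted array is [7, 11, 14, 15, 16, 18].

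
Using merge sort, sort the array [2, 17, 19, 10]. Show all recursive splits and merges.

Merge sort trace:

Split: [2, 17, 19, 10] -> [2, 17] and [19, 10]
  Split: [2, 17] -> [2] and [17]
  Merge: [2] + [17] -> [2, 17]
  Split: [19, 10] -> [19] and [10]
  Merge: [19] + [10] -> [10, 19]
Merge: [2, 17] + [10, 19] -> [2, 10, 17, 19]

Final sorted array: [2, 10, 17, 19]

The merge sort proceeds by recursively splitting the array and merging sorted halves.
After all merges, the sorted array is [2, 10, 17, 19].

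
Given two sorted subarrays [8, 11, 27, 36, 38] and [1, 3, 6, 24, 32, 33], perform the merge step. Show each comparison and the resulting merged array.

Merging process:

Compare 8 vs 1: take 1 from right. Merged: [1]
Compare 8 vs 3: take 3 from right. Merged: [1, 3]
Compare 8 vs 6: take 6 from right. Merged: [1, 3, 6]
Compare 8 vs 24: take 8 from left. Merged: [1, 3, 6, 8]
Compare 11 vs 24: take 11 from left. Merged: [1, 3, 6, 8, 11]
Compare 27 vs 24: take 24 from right. Merged: [1, 3, 6, 8, 11, 24]
Compare 27 vs 32: take 27 from left. Merged: [1, 3, 6, 8, 11, 24, 27]
Compare 36 vs 32: take 32 from right. Merged: [1, 3, 6, 8, 11, 24, 27, 32]
Compare 36 vs 33: take 33 from right. Merged: [1, 3, 6, 8, 11, 24, 27, 32, 33]
Append remaining from left: [36, 38]. Merged: [1, 3, 6, 8, 11, 24, 27, 32, 33, 36, 38]

Final merged array: [1, 3, 6, 8, 11, 24, 27, 32, 33, 36, 38]
Total comparisons: 9

The merged array is [1, 3, 6, 8, 11, 24, 27, 32, 33, 36, 38], requiring 9 comparisons. The merge step runs in O(n) time where n is the total number of elements.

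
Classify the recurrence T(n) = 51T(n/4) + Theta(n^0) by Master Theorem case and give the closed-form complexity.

Master Theorem for T(n) = 51T(n/4) + O(n^0):

a = 51, b = 4, c = 0
log_b(a) = log_4(51) = 2.8362

Case 1: c = 0 < log_4(51) = 2.8362
T(n) = O(n^(log_4 51))

For T(n) = 51T(n/4) + O(n^0): log_4(51) = 2.8362. This is Case 1 of the Master Theorem (c < log_b(a), work dominated by leaves), giving O(n^(log_4 51)).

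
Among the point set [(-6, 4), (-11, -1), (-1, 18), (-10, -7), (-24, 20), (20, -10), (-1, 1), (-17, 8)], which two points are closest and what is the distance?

Computing all pairwise distances among 8 points:

d((-6, 4), (-11, -1)) = 7.0711
d((-6, 4), (-1, 18)) = 14.8661
d((-6, 4), (-10, -7)) = 11.7047
d((-6, 4), (-24, 20)) = 24.0832
d((-6, 4), (20, -10)) = 29.5296
d((-6, 4), (-1, 1)) = 5.831 <-- minimum
d((-6, 4), (-17, 8)) = 11.7047
d((-11, -1), (-1, 18)) = 21.4709
d((-11, -1), (-10, -7)) = 6.0828
d((-11, -1), (-24, 20)) = 24.6982
d((-11, -1), (20, -10)) = 32.28
d((-11, -1), (-1, 1)) = 10.198
d((-11, -1), (-17, 8)) = 10.8167
d((-1, 18), (-10, -7)) = 26.5707
d((-1, 18), (-24, 20)) = 23.0868
d((-1, 18), (20, -10)) = 35.0
d((-1, 18), (-1, 1)) = 17.0
d((-1, 18), (-17, 8)) = 18.868
d((-10, -7), (-24, 20)) = 30.4138
d((-10, -7), (20, -10)) = 30.1496
d((-10, -7), (-1, 1)) = 12.0416
d((-10, -7), (-17, 8)) = 16.5529
d((-24, 20), (20, -10)) = 53.2541
d((-24, 20), (-1, 1)) = 29.8329
d((-24, 20), (-17, 8)) = 13.8924
d((20, -10), (-1, 1)) = 23.7065
d((20, -10), (-17, 8)) = 41.1461
d((-1, 1), (-17, 8)) = 17.4642

Closest pair: (-6, 4) and (-1, 1) with distance 5.831

The closest pair is (-6, 4) and (-1, 1) with Euclidean distance 5.831. For 8 points, brute-force pairwise comparison is shown above. For large n, the divide-and-conquer algorithm (sort by x, recurse on halves, check the dividing strip) achieves O(n log n).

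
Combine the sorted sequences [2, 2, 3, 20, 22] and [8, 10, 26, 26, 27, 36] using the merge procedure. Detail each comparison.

Merging process:

Compare 2 vs 8: take 2 from left. Merged: [2]
Compare 2 vs 8: take 2 from left. Merged: [2, 2]
Compare 3 vs 8: take 3 from left. Merged: [2, 2, 3]
Compare 20 vs 8: take 8 from right. Merged: [2, 2, 3, 8]
Compare 20 vs 10: take 10 from right. Merged: [2, 2, 3, 8, 10]
Compare 20 vs 26: take 20 from left. Merged: [2, 2, 3, 8, 10, 20]
Compare 22 vs 26: take 22 from left. Merged: [2, 2, 3, 8, 10, 20, 22]
Append remaining from right: [26, 26, 27, 36]. Merged: [2, 2, 3, 8, 10, 20, 22, 26, 26, 27, 36]

Final merged array: [2, 2, 3, 8, 10, 20, 22, 26, 26, 27, 36]
Total comparisons: 7

The merged array is [2, 2, 3, 8, 10, 20, 22, 26, 26, 27, 36], requiring 7 comparisons. The merge step runs in O(n) time where n is the total number of elements.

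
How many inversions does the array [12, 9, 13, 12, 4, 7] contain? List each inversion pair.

Finding inversions in [12, 9, 13, 12, 4, 7]:

(0, 1): arr[0]=12 > arr[1]=9
(0, 4): arr[0]=12 > arr[4]=4
(0, 5): arr[0]=12 > arr[5]=7
(1, 4): arr[1]=9 > arr[4]=4
(1, 5): arr[1]=9 > arr[5]=7
(2, 3): arr[2]=13 > arr[3]=12
(2, 4): arr[2]=13 > arr[4]=4
(2, 5): arr[2]=13 > arr[5]=7
(3, 4): arr[3]=12 > arr[4]=4
(3, 5): arr[3]=12 > arr[5]=7

Total inversions: 10

The array has 10 inversion(s): (0,1), (0,4), (0,5), (1,4), (1,5), (2,3), (2,4), (2,5), (3,4), (3,5). Each pair (i,j) satisfies i < j and arr[i] > arr[j].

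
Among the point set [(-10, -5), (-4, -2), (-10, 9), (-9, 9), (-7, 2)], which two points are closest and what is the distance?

Computing all pairwise distances among 5 points:

d((-10, -5), (-4, -2)) = 6.7082
d((-10, -5), (-10, 9)) = 14.0
d((-10, -5), (-9, 9)) = 14.0357
d((-10, -5), (-7, 2)) = 7.6158
d((-4, -2), (-10, 9)) = 12.53
d((-4, -2), (-9, 9)) = 12.083
d((-4, -2), (-7, 2)) = 5.0
d((-10, 9), (-9, 9)) = 1.0 <-- minimum
d((-10, 9), (-7, 2)) = 7.6158
d((-9, 9), (-7, 2)) = 7.2801

Closest pair: (-10, 9) and (-9, 9) with distance 1.0

The closest pair is (-10, 9) and (-9, 9) with Euclidean distance 1.0. For 5 points, brute-force pairwise comparison is shown above. For large n, the divide-and-conquer algorithm (sort by x, recurse on halves, check the dividing strip) achieves O(n log n).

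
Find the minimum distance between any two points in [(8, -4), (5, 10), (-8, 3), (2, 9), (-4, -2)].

Computing all pairwise distances among 5 points:

d((8, -4), (5, 10)) = 14.3178
d((8, -4), (-8, 3)) = 17.4642
d((8, -4), (2, 9)) = 14.3178
d((8, -4), (-4, -2)) = 12.1655
d((5, 10), (-8, 3)) = 14.7648
d((5, 10), (2, 9)) = 3.1623 <-- minimum
d((5, 10), (-4, -2)) = 15.0
d((-8, 3), (2, 9)) = 11.6619
d((-8, 3), (-4, -2)) = 6.4031
d((2, 9), (-4, -2)) = 12.53

Closest pair: (5, 10) and (2, 9) with distance 3.1623

The closest pair is (5, 10) and (2, 9) with Euclidean distance 3.1623. For 5 points, brute-force pairwise comparison is shown above. For large n, the divide-and-conquer algorithm (sort by x, recurse on halves, check the dividing strip) achieves O(n log n).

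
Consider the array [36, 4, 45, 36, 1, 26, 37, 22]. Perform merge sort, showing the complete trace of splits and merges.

Merge sort trace:

Split: [36, 4, 45, 36, 1, 26, 37, 22] -> [36, 4, 45, 36] and [1, 26, 37, 22]
  Split: [36, 4, 45, 36] -> [36, 4] and [45, 36]
    Split: [36, 4] -> [36] and [4]
    Merge: [36] + [4] -> [4, 36]
    Split: [45, 36] -> [45] and [36]
    Merge: [45] + [36] -> [36, 45]
  Merge: [4, 36] + [36, 45] -> [4, 36, 36, 45]
  Split: [1, 26, 37, 22] -> [1, 26] and [37, 22]
    Split: [1, 26] -> [1] and [26]
    Merge: [1] + [26] -> [1, 26]
    Split: [37, 22] -> [37] and [22]
    Merge: [37] + [22] -> [22, 37]
  Merge: [1, 26] + [22, 37] -> [1, 22, 26, 37]
Merge: [4, 36, 36, 45] + [1, 22, 26, 37] -> [1, 4, 22, 26, 36, 36, 37, 45]

Final sorted array: [1, 4, 22, 26, 36, 36, 37, 45]

The merge sort proceeds by recursively splitting the array and merging sorted halves.
After all merges, the sorted array is [1, 4, 22, 26, 36, 36, 37, 45].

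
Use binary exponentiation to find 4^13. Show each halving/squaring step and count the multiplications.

Computing 4^13 by squaring (build up from 4^1; each line after the first costs one multiplication):

4^1 = 4
4^2 = (4^1)^2 = 4^2 = 16
4^3 = 4 * 4^2 = 4 * 16 = 64
4^6 = (4^3)^2 = 64^2 = 4096
4^12 = (4^6)^2 = 4096^2 = 16777216
4^13 = 4 * 4^12 = 4 * 16777216 = 67108864

Result: 67108864
Multiplications needed: 5 (5 lines after 4^1)

4^13 = 67108864. Using exponentiation by squaring, this requires 5 multiplications. The key idea: if the exponent is even, square the half-power; if odd, multiply by the base once.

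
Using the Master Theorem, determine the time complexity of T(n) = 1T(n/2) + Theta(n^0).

Master Theorem for T(n) = 1T(n/2) + O(n^0):

a = 1, b = 2, c = 0
log_b(a) = log_2(1) = 0.0000

Case 2: c = 0 = log_2(1) = 0.0000
T(n) = O(n^0 log n) = O(log n)

For T(n) = 1T(n/2) + O(n^0): log_2(1) = 0.0000. This is Case 2 of the Master Theorem (c = log_b(a), equal work at all levels), giving O(log n).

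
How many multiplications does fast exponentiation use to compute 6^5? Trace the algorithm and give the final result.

Computing 6^5 by squaring (build up from 6^1; each line after the first costs one multiplication):

6^1 = 6
6^2 = (6^1)^2 = 6^2 = 36
6^4 = (6^2)^2 = 36^2 = 1296
6^5 = 6 * 6^4 = 6 * 1296 = 7776

Result: 7776
Multiplications needed: 3 (3 lines after 6^1)

6^5 = 7776. Using exponentiation by squaring, this requires 3 multiplications. The key idea: if the exponent is even, square the half-power; if odd, multiply by the base once.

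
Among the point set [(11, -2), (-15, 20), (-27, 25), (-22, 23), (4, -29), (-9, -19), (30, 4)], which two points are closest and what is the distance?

Computing all pairwise distances among 7 points:

d((11, -2), (-15, 20)) = 34.0588
d((11, -2), (-27, 25)) = 46.6154
d((11, -2), (-22, 23)) = 41.4005
d((11, -2), (4, -29)) = 27.8927
d((11, -2), (-9, -19)) = 26.2488
d((11, -2), (30, 4)) = 19.9249
d((-15, 20), (-27, 25)) = 13.0
d((-15, 20), (-22, 23)) = 7.6158
d((-15, 20), (4, -29)) = 52.5547
d((-15, 20), (-9, -19)) = 39.4588
d((-15, 20), (30, 4)) = 47.7598
d((-27, 25), (-22, 23)) = 5.3852 <-- minimum
d((-27, 25), (4, -29)) = 62.2656
d((-27, 25), (-9, -19)) = 47.5395
d((-27, 25), (30, 4)) = 60.7454
d((-22, 23), (4, -29)) = 58.1378
d((-22, 23), (-9, -19)) = 43.9659
d((-22, 23), (30, 4)) = 55.3624
d((4, -29), (-9, -19)) = 16.4012
d((4, -29), (30, 4)) = 42.0119
d((-9, -19), (30, 4)) = 45.2769

Closest pair: (-27, 25) and (-22, 23) with distance 5.3852

The closest pair is (-27, 25) and (-22, 23) with Euclidean distance 5.3852. For 7 points, brute-force pairwise comparison is shown above. For large n, the divide-and-conquer algorithm (sort by x, recurse on halves, check the dividing strip) achieves O(n log n).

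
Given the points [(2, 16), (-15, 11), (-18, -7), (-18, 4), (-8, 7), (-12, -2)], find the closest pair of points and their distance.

Computing all pairwise distances among 6 points:

d((2, 16), (-15, 11)) = 17.72
d((2, 16), (-18, -7)) = 30.4795
d((2, 16), (-18, 4)) = 23.3238
d((2, 16), (-8, 7)) = 13.4536
d((2, 16), (-12, -2)) = 22.8035
d((-15, 11), (-18, -7)) = 18.2483
d((-15, 11), (-18, 4)) = 7.6158 <-- minimum
d((-15, 11), (-8, 7)) = 8.0623
d((-15, 11), (-12, -2)) = 13.3417
d((-18, -7), (-18, 4)) = 11.0
d((-18, -7), (-8, 7)) = 17.2047
d((-18, -7), (-12, -2)) = 7.8102
d((-18, 4), (-8, 7)) = 10.4403
d((-18, 4), (-12, -2)) = 8.4853
d((-8, 7), (-12, -2)) = 9.8489

Closest pair: (-15, 11) and (-18, 4) with distance 7.6158

The closest pair is (-15, 11) and (-18, 4) with Euclidean distance 7.6158. For 6 points, brute-force pairwise comparison is shown above. For large n, the divide-and-conquer algorithm (sort by x, recurse on halves, check the dividing strip) achieves O(n log n).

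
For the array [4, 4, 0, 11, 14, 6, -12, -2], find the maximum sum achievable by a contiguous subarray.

Using Kadane's algorithm on [4, 4, 0, 11, 14, 6, -12, -2]:

Scanning through the array:
Position 1 (value 4): max_ending_here = 8, max_so_far = 8
Position 2 (value 0): max_ending_here = 8, max_so_far = 8
Position 3 (value 11): max_ending_here = 19, max_so_far = 19
Position 4 (value 14): max_ending_here = 33, max_so_far = 33
Position 5 (value 6): max_ending_here = 39, max_so_far = 39
Position 6 (value -12): max_ending_here = 27, max_so_far = 39
Position 7 (value -2): max_ending_here = 25, max_so_far = 39

Maximum subarray: [4, 4, 0, 11, 14, 6]
Maximum sum: 39

The maximum subarray is [4, 4, 0, 11, 14, 6] with sum 39. This subarray runs from index 0 to index 5.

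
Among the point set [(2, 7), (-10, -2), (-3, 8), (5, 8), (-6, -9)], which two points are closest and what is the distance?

Computing all pairwise distances among 5 points:

d((2, 7), (-10, -2)) = 15.0
d((2, 7), (-3, 8)) = 5.099
d((2, 7), (5, 8)) = 3.1623 <-- minimum
d((2, 7), (-6, -9)) = 17.8885
d((-10, -2), (-3, 8)) = 12.2066
d((-10, -2), (5, 8)) = 18.0278
d((-10, -2), (-6, -9)) = 8.0623
d((-3, 8), (5, 8)) = 8.0
d((-3, 8), (-6, -9)) = 17.2627
d((5, 8), (-6, -9)) = 20.2485

Closest pair: (2, 7) and (5, 8) with distance 3.1623

The closest pair is (2, 7) and (5, 8) with Euclidean distance 3.1623. For 5 points, brute-force pairwise comparison is shown above. For large n, the divide-and-conquer algorithm (sort by x, recurse on halves, check the dividing strip) achieves O(n log n).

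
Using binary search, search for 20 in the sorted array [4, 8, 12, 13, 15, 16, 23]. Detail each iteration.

Binary search for 20 in [4, 8, 12, 13, 15, 16, 23]:

lo=0, hi=6, mid=3, arr[mid]=13 -> 13 < 20, search right half
lo=4, hi=6, mid=5, arr[mid]=16 -> 16 < 20, search right half
lo=6, hi=6, mid=6, arr[mid]=23 -> 23 > 20, search left half
lo=6 > hi=5, target 20 not found

Binary search determines that 20 is not in the array after 3 comparisons. The search space was exhausted without finding the target.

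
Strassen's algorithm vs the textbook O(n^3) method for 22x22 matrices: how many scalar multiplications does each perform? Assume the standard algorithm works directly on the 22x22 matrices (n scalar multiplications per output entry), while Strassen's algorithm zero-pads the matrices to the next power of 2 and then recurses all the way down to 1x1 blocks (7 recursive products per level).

Matrix multiplication for 22x22 matrices:

Strassen's algorithm requires power-of-2 dimensions. Pad 22x22 to 32x32 (next power of 2).

Standard algorithm: 22^3 = 10648 multiplications
Strassen's algorithm: 7^(log2(32)) = 7^5 = 16807 multiplications
Difference: 10648 - 16807 = -6159 (Strassen uses MORE here due to padding overhead — for small or just-over-power-of-2 n, padding can outweigh the per-level savings)

Standard: 10648 multiplications (22^3). Strassen: 16807 multiplications (7^5, after padding to 32x32). Strassen reduces 8 recursive multiplications to 7 at each level.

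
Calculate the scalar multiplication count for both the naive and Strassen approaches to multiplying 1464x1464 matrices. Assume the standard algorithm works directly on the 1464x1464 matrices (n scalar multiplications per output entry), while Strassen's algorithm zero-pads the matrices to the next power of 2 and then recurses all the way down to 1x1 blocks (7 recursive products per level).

Matrix multiplication for 1464x1464 matrices:

Strassen's algorithm requires power-of-2 dimensions. Pad 1464x1464 to 2048x2048 (next power of 2).

Standard algorithm: 1464^3 = 3137785344 multiplications
Strassen's algorithm: 7^(log2(2048)) = 7^11 = 1977326743 multiplications
Savings: 3137785344 - 1977326743 = 1160458601 multiplications

Standard: 3137785344 multiplications (1464^3). Strassen: 1977326743 multiplications (7^11, after padding to 2048x2048). Strassen reduces 8 recursive multiplications to 7 at each level.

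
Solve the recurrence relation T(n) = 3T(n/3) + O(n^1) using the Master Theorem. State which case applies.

Master Theorem for T(n) = 3T(n/3) + O(n^1):

a = 3, b = 3, c = 1
log_b(a) = log_3(3) = 1.0000

Case 2: c = 1 = log_3(3) = 1.0000
T(n) = O(n^1 log n) = O(n log n)

For T(n) = 3T(n/3) + O(n^1): log_3(3) = 1.0000. This is Case 2 of the Master Theorem (c = log_b(a), equal work at all levels), giving O(n log n).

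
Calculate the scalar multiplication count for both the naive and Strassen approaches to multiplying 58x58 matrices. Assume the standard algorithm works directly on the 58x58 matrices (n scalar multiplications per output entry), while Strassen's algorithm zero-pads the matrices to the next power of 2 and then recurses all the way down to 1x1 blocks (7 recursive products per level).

Matrix multiplication for 58x58 matrices:

Strassen's algorithm requires power-of-2 dimensions. Pad 58x58 to 64x64 (next power of 2).

Standard algorithm: 58^3 = 195112 multiplications
Strassen's algorithm: 7^(log2(64)) = 7^6 = 117649 multiplications
Savings: 195112 - 117649 = 77463 multiplications

Standard: 195112 multiplications (58^3). Strassen: 117649 multiplications (7^6, after padding to 64x64). Strassen reduces 8 recursive multiplications to 7 at each level.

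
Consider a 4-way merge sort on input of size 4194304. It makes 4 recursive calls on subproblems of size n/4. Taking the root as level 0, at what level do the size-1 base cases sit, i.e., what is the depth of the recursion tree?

For divide and conquer with division factor 4:

Problem sizes at each level:
Level 0: 4194304
Level 1: 1048576
Level 2: 262144
Level 3: 65536
Level 4: 16384
Level 5: 4096
Level 6: 1024
Level 7: 256
Level 8: 64
Level 9: 16
Level 10: 4
Level 11: 1

The root is level 0 and the size-1 base case is level 11 (the tree spans levels 0 through 11, i.e. 12 levels counting the root), so the depth is the number of divisions: log_4(4194304) = 11

The recursion tree depth is log_4(4194304) = 11. At each level, the problem size is divided by 4, so it takes 11 divisions to reduce to a base case of size 1. The algorithm makes 4 recursive calls at each level.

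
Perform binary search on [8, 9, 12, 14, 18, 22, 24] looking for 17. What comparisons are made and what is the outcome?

Binary search for 17 in [8, 9, 12, 14, 18, 22, 24]:

lo=0, hi=6, mid=3, arr[mid]=14 -> 14 < 17, search right half
lo=4, hi=6, mid=5, arr[mid]=22 -> 22 > 17, search left half
lo=4, hi=4, mid=4, arr[mid]=18 -> 18 > 17, search left half
lo=4 > hi=3, target 17 not found

Binary search determines that 17 is not in the array after 3 comparisons. The search space was exhausted without finding the target.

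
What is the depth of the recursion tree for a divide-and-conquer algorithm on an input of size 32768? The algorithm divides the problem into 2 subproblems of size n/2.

For divide and conquer with division factor 2:

Problem sizes at each level:
Level 0: 32768
Level 1: 16384
Level 2: 8192
Level 3: 4096
Level 4: 2048
Level 5: 1024
Level 6: 512
Level 7: 256
Level 8: 128
Level 9: 64
Level 10: 32
Level 11: 16
Level 12: 8
Level 13: 4
Level 14: 2
Level 15: 1

The root is level 0 and the size-1 base case is level 15 (the tree spans levels 0 through 15, i.e. 16 levels counting the root), so the depth is the number of divisions: log_2(32768) = 15

The recursion tree depth is log_2(32768) = 15. At each level, the problem size is divided by 2, so it takes 15 divisions to reduce to a base case of size 1. The algorithm makes 2 recursive calls at each level.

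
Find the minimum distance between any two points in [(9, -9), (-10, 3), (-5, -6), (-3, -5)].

Computing all pairwise distances among 4 points:

d((9, -9), (-10, 3)) = 22.4722
d((9, -9), (-5, -6)) = 14.3178
d((9, -9), (-3, -5)) = 12.6491
d((-10, 3), (-5, -6)) = 10.2956
d((-10, 3), (-3, -5)) = 10.6301
d((-5, -6), (-3, -5)) = 2.2361 <-- minimum

Closest pair: (-5, -6) and (-3, -5) with distance 2.2361

The closest pair is (-5, -6) and (-3, -5) with Euclidean distance 2.2361. For 4 points, brute-force pairwise comparison is shown above. For large n, the divide-and-conquer algorithm (sort by x, recurse on halves, check the dividing strip) achieves O(n log n).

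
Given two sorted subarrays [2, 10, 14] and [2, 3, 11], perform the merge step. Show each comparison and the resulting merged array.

Merging process:

Compare 2 vs 2: take 2 from left. Merged: [2]
Compare 10 vs 2: take 2 from right. Merged: [2, 2]
Compare 10 vs 3: take 3 from right. Merged: [2, 2, 3]
Compare 10 vs 11: take 10 from left. Merged: [2, 2, 3, 10]
Compare 14 vs 11: take 11 from right. Merged: [2, 2, 3, 10, 11]
Append remaining from left: [14]. Merged: [2, 2, 3, 10, 11, 14]

Final merged array: [2, 2, 3, 10, 11, 14]
Total comparisons: 5

The merged array is [2, 2, 3, 10, 11, 14], requiring 5 comparisons. The merge step runs in O(n) time where n is the total number of elements.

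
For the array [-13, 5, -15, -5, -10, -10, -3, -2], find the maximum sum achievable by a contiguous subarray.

Using Kadane's algorithm on [-13, 5, -15, -5, -10, -10, -3, -2]:

Scanning through the array:
Position 1 (value 5): max_ending_here = 5, max_so_far = 5
Position 2 (value -15): max_ending_here = -10, max_so_far = 5
Position 3 (value -5): max_ending_here = -5, max_so_far = 5
Position 4 (value -10): max_ending_here = -10, max_so_far = 5
Position 5 (value -10): max_ending_here = -10, max_so_far = 5
Position 6 (value -3): max_ending_here = -3, max_so_far = 5
Position 7 (value -2): max_ending_here = -2, max_so_far = 5

Maximum subarray: [5]
Maximum sum: 5

The maximum subarray is [5] with sum 5. This subarray runs from index 1 to index 1.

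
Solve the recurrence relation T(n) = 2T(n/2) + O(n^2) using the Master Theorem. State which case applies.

Master Theorem for T(n) = 2T(n/2) + O(n^2):

a = 2, b = 2, c = 2
log_b(a) = log_2(2) = 1.0000

Case 3: c = 2 > log_2(2) = 1.0000
T(n) = O(n^2) = O(n^2)

For T(n) = 2T(n/2) + O(n^2): log_2(2) = 1.0000. This is Case 3 of the Master Theorem (c > log_b(a), work dominated by root), giving O(n^2).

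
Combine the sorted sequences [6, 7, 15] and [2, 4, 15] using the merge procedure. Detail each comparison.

Merging process:

Compare 6 vs 2: take 2 from right. Merged: [2]
Compare 6 vs 4: take 4 from right. Merged: [2, 4]
Compare 6 vs 15: take 6 from left. Merged: [2, 4, 6]
Compare 7 vs 15: take 7 from left. Merged: [2, 4, 6, 7]
Compare 15 vs 15: take 15 from left. Merged: [2, 4, 6, 7, 15]
Append remaining from right: [15]. Merged: [2, 4, 6, 7, 15, 15]

Final merged array: [2, 4, 6, 7, 15, 15]
Total comparisons: 5

The merged array is [2, 4, 6, 7, 15, 15], requiring 5 comparisons. The merge step runs in O(n) time where n is the total number of elements.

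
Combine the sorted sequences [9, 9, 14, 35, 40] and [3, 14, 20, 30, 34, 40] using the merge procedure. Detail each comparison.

Merging process:

Compare 9 vs 3: take 3 from right. Merged: [3]
Compare 9 vs 14: take 9 from left. Merged: [3, 9]
Compare 9 vs 14: take 9 from left. Merged: [3, 9, 9]
Compare 14 vs 14: take 14 from left. Merged: [3, 9, 9, 14]
Compare 35 vs 14: take 14 from right. Merged: [3, 9, 9, 14, 14]
Compare 35 vs 20: take 20 from right. Merged: [3, 9, 9, 14, 14, 20]
Compare 35 vs 30: take 30 from right. Merged: [3, 9, 9, 14, 14, 20, 30]
Compare 35 vs 34: take 34 from right. Merged: [3, 9, 9, 14, 14, 20, 30, 34]
Compare 35 vs 40: take 35 from left. Merged: [3, 9, 9, 14, 14, 20, 30, 34, 35]
Compare 40 vs 40: take 40 from left. Merged: [3, 9, 9, 14, 14, 20, 30, 34, 35, 40]
Append remaining from right: [40]. Merged: [3, 9, 9, 14, 14, 20, 30, 34, 35, 40, 40]

Final merged array: [3, 9, 9, 14, 14, 20, 30, 34, 35, 40, 40]
Total comparisons: 10

The merged array is [3, 9, 9, 14, 14, 20, 30, 34, 35, 40, 40], requiring 10 comparisons. The merge step runs in O(n) time where n is the total number of elements.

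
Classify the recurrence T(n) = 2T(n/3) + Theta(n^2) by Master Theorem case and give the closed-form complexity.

Master Theorem for T(n) = 2T(n/3) + O(n^2):

a = 2, b = 3, c = 2
log_b(a) = log_3(2) = 0.6309

Case 3: c = 2 > log_3(2) = 0.6309
T(n) = O(n^2) = O(n^2)

For T(n) = 2T(n/3) + O(n^2): log_3(2) = 0.6309. This is Case 3 of the Master Theorem (c > log_b(a), work dominated by root), giving O(n^2).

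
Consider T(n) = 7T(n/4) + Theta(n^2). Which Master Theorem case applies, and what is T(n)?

Master Theorem for T(n) = 7T(n/4) + O(n^2):

a = 7, b = 4, c = 2
log_b(a) = log_4(7) = 1.4037

Case 3: c = 2 > log_4(7) = 1.4037
T(n) = O(n^2) = O(n^2)

For T(n) = 7T(n/4) + O(n^2): log_4(7) = 1.4037. This is Case 3 of the Master Theorem (c > log_b(a), work dominated by root), giving O(n^2).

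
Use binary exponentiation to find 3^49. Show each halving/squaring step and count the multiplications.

Computing 3^49 by squaring (build up from 3^1; each line after the first costs one multiplication):

3^1 = 3
3^2 = (3^1)^2 = 3^2 = 9
3^3 = 3 * 3^2 = 3 * 9 = 27
3^6 = (3^3)^2 = 27^2 = 729
3^12 = (3^6)^2 = 729^2 = 531441
3^24 = (3^12)^2 = 531441^2 = 282429536481
3^48 = (3^24)^2 = 282429536481^2 = 79766443076872509863361
3^49 = 3 * 3^48 = 3 * 79766443076872509863361 = 239299329230617529590083

Result: 239299329230617529590083
Multiplications needed: 7 (7 lines after 3^1)

3^49 = 239299329230617529590083. Using exponentiation by squaring, this requires 7 multiplications. The key idea: if the exponent is even, square the half-power; if odd, multiply by the base once.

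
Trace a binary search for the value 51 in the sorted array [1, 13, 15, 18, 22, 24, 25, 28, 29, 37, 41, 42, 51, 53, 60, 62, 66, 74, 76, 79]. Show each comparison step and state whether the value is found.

Binary search for 51 in [1, 13, 15, 18, 22, 24, 25, 28, 29, 37, 41, 42, 51, 53, 60, 62, 66, 74, 76, 79]:

lo=0, hi=19, mid=9, arr[mid]=37 -> 37 < 51, search right half
lo=10, hi=19, mid=14, arr[mid]=60 -> 60 > 51, search left half
lo=10, hi=13, mid=11, arr[mid]=42 -> 42 < 51, search right half
lo=12, hi=13, mid=12, arr[mid]=51 -> Found target at index 12!

Binary search finds 51 at index 12 after 4 comparisons. The search repeatedly halves the search space by comparing with the middle element.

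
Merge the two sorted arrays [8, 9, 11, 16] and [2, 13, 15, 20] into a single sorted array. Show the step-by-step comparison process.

Merging process:

Compare 8 vs 2: take 2 from right. Merged: [2]
Compare 8 vs 13: take 8 from left. Merged: [2, 8]
Compare 9 vs 13: take 9 from left. Merged: [2, 8, 9]
Compare 11 vs 13: take 11 from left. Merged: [2, 8, 9, 11]
Compare 16 vs 13: take 13 from right. Merged: [2, 8, 9, 11, 13]
Compare 16 vs 15: take 15 from right. Merged: [2, 8, 9, 11, 13, 15]
Compare 16 vs 20: take 16 from left. Merged: [2, 8, 9, 11, 13, 15, 16]
Append remaining from right: [20]. Merged: [2, 8, 9, 11, 13, 15, 16, 20]

Final merged array: [2, 8, 9, 11, 13, 15, 16, 20]
Total comparisons: 7

The merged array is [2, 8, 9, 11, 13, 15, 16, 20], requiring 7 comparisons. The merge step runs in O(n) time where n is the total number of elements.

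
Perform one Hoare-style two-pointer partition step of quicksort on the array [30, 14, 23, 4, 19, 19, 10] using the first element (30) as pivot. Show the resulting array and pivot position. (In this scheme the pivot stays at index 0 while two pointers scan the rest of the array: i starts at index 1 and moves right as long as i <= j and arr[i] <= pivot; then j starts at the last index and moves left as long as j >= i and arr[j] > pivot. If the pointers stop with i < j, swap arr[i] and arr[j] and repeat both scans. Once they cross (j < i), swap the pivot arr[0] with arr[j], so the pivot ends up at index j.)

Hoare-style two-pointer partition with pivot = 30:

Initial array: [30, 14, 23, 4, 19, 19, 10]

Pointers start at i = 1, j = 6.
i ends at 7, j ends at 6: the pointers have crossed (j < i), so scanning stops.

Swap pivot arr[0] with arr[6] to place pivot at position 6: [10, 14, 23, 4, 19, 19, 30]
Pivot position: 6

After partitioning with pivot 30, the array becomes [10, 14, 23, 4, 19, 19, 30]. The pivot is placed at index 6. All elements to the left of the pivot are <= 30, and all elements to the right are > 30.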